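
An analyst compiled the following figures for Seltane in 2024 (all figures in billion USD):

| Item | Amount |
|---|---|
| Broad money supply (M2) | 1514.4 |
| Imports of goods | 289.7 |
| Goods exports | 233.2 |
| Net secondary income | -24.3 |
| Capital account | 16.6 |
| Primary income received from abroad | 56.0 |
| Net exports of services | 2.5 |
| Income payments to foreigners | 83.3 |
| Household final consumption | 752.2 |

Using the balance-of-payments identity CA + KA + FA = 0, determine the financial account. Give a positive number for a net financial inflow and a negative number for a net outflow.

89.0

Goods balance = 233.2 - 289.7 = -56.5
Services balance = 2.5
Trade balance (goods + services) = -56.5 + 2.5 = -54.0
Net primary income = 56.0 - 83.3 = -27.3
Net secondary income = -24.3
Current account = -54.0 + (-27.3) + (-24.3) = -105.6
Financial account = -(-105.6 + 16.6) = 89.0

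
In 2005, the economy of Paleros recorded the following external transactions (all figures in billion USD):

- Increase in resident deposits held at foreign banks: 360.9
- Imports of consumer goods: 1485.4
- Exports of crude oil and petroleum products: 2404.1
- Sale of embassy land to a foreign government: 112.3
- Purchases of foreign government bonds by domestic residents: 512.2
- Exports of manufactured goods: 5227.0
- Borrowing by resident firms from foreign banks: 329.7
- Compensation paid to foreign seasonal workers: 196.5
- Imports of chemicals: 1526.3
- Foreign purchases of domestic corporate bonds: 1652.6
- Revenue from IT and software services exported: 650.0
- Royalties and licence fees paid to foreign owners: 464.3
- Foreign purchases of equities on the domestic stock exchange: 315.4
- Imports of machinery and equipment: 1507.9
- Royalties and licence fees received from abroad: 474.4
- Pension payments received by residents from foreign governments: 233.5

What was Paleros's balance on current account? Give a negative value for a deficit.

3808.6

Goods: 2404.1 + 5227.0 - 1485.4 - 1526.3 - 1507.9 = 3111.5
Services: 650.0 + 474.4 - 464.3 = 660.1
Primary income: -196.5
Secondary income: 233.5
Current account = 3111.5 + 660.1 + (-196.5) + 233.5 = 3808.6
(Excluded from the current account — financial account: increase in resident deposits held at foreign banks 360.9, purchases of foreign government bonds by domestic residents 512.2, borrowing by resident firms from foreign banks 329.7, foreign purchases of domestic corporate bonds 1652.6, foreign purchases of equities on the domestic stock exchange 315.4; capital account: sale of embassy land to a foreign government 112.3.)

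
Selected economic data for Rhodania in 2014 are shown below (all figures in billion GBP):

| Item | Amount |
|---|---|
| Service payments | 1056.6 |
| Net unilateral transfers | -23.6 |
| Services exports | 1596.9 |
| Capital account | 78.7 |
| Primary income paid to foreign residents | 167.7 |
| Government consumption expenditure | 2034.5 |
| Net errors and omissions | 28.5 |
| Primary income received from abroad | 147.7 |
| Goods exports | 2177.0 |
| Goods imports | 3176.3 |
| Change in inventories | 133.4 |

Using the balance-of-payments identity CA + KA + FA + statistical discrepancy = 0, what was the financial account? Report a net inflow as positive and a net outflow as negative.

395.4

Goods balance = 2177.0 - 3176.3 = -999.3
Services balance = 1596.9 - 1056.6 = 540.3
Trade balance (goods + services) = -999.3 + 540.3 = -459.0
Net primary income = 147.7 - 167.7 = -20.0
Net secondary income = -23.6
Current account = -459.0 + (-20.0) + (-23.6) = -502.6
Financial account = -(-502.6 + 78.7 + 28.5) = 395.4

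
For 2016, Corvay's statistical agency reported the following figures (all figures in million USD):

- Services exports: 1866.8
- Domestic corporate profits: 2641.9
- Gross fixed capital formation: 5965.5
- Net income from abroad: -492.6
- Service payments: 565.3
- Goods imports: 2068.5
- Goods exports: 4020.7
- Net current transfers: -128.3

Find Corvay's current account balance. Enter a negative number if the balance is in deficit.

2632.8

Goods balance = 4020.7 - 2068.5 = 1952.2
Services balance = 1866.8 - 565.3 = 1301.5
Trade balance (goods + services) = 1952.2 + 1301.5 = 3253.7
Net primary income = -492.6
Net secondary income = -128.3
Current account = 3253.7 + (-492.6) + (-128.3) = 2632.8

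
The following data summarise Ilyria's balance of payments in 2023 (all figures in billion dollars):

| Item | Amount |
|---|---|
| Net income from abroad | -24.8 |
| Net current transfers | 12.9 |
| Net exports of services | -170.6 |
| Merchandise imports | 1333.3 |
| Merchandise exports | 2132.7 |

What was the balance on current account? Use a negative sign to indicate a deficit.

616.9

Goods balance = 2132.7 - 1333.3 = 799.4
Services balance = -170.6
Trade balance (goods + services) = 799.4 + (-170.6) = 628.8
Net primary income = -24.8
Net secondary income = 12.9
Current account = 628.8 + (-24.8) + 12.9 = 616.9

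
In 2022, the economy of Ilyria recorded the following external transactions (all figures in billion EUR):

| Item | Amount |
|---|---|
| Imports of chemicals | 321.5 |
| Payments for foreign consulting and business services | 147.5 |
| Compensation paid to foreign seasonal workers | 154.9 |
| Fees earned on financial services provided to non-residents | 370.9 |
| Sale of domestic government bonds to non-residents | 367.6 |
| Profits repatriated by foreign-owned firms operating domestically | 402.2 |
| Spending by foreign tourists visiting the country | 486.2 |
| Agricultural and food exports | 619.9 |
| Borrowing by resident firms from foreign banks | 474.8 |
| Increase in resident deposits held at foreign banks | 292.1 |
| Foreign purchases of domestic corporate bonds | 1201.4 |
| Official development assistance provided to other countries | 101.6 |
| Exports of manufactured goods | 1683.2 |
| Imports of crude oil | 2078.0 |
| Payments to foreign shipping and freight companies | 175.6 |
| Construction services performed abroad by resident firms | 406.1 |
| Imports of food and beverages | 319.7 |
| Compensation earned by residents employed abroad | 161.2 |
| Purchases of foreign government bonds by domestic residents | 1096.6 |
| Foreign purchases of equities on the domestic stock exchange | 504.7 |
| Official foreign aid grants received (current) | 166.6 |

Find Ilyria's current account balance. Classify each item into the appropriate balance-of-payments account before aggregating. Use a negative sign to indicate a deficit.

Goods: 1683.2 - 319.7 - 2078.0 - 321.5 + 619.9 = -416.1
Services: -147.5 + 370.9 + 406.1 - 175.6 + 486.2 = 940.1
Primary income: -154.9 + 161.2 - 402.2 = -395.9
Secondary income: 166.6 - 101.6 = 65.0
Current account = (-416.1) + 940.1 + (-395.9) + 65.0 = 193.1
(Excluded from the current account — financial account: sale of domestic government bonds to non-residents 367.6, borrowing by resident firms from foreign banks 474.8, increase in resident deposits held at foreign banks 292.1, foreign purchases of domestic corporate bonds 1201.4, purchases of foreign government bonds by domestic residents 1096.6, foreign purchases of equities on the domestic stock exchange 504.7.)

193.1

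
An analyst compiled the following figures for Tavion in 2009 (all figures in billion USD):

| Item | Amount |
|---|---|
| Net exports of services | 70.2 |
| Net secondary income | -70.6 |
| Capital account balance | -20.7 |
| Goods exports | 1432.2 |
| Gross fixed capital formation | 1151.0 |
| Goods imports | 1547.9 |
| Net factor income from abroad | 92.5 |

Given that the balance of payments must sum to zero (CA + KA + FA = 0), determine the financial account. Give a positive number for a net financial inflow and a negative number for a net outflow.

Goods balance = 1432.2 - 1547.9 = -115.7
Services balance = 70.2
Trade balance (goods + services) = -115.7 + 70.2 = -45.5
Net primary income = 92.5
Net secondary income = -70.6
Current account = -45.5 + 92.5 + (-70.6) = -23.6
Financial account = -(-23.6 + (-20.7)) = 44.3

44.3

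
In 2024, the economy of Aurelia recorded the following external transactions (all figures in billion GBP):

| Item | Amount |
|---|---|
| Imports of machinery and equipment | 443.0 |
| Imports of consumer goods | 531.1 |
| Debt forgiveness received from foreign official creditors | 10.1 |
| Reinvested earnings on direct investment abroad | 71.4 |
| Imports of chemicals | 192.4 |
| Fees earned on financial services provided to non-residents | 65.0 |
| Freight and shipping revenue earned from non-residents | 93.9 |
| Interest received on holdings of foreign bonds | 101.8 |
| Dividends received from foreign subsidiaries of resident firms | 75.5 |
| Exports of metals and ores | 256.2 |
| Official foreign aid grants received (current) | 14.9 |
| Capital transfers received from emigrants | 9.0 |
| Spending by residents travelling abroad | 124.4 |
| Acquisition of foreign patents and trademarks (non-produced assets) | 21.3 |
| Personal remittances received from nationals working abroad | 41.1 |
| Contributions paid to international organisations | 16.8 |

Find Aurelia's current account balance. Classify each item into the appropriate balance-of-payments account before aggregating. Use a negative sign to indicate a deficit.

-587.9

Goods: -531.1 - 192.4 + 256.2 - 443.0 = -910.3
Services: -124.4 + 65.0 + 93.9 = 34.5
Primary income: 71.4 + 101.8 + 75.5 = 248.7
Secondary income: 14.9 + 41.1 - 16.8 = 39.2
Current account = (-910.3) + 34.5 + 248.7 + 39.2 = -587.9
(Excluded from the current account — capital account: debt forgiveness received from foreign official creditors 10.1, capital transfers received from emigrants 9.0, acquisition of foreign patents and trademarks (non-produced assets) 21.3.)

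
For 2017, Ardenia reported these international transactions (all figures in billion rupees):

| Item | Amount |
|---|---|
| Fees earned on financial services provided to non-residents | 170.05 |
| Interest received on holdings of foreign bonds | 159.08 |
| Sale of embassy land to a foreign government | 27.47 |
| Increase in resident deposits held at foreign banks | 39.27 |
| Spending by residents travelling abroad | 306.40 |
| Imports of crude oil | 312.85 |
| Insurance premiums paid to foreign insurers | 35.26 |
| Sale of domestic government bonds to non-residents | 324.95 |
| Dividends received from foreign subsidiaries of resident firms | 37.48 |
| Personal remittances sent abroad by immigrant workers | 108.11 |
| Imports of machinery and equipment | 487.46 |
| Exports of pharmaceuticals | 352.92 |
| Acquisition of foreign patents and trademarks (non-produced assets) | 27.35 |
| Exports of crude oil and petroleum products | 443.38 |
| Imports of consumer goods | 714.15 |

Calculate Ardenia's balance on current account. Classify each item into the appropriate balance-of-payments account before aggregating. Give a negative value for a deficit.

Goods: 443.38 - 714.15 - 487.46 - 312.85 + 352.92 = -718.16
Services: 170.05 - 306.40 - 35.26 = -171.61
Primary income: 159.08 + 37.48 = 196.56
Secondary income: -108.11
Current account = (-718.16) + (-171.61) + 196.56 + (-108.11) = -801.32
(Excluded from the current account — capital account: sale of embassy land to a foreign government 27.47, acquisition of foreign patents and trademarks (non-produced assets) 27.35; financial account: increase in resident deposits held at foreign banks 39.27, sale of domestic government bonds to non-residents 324.95.)

-801.32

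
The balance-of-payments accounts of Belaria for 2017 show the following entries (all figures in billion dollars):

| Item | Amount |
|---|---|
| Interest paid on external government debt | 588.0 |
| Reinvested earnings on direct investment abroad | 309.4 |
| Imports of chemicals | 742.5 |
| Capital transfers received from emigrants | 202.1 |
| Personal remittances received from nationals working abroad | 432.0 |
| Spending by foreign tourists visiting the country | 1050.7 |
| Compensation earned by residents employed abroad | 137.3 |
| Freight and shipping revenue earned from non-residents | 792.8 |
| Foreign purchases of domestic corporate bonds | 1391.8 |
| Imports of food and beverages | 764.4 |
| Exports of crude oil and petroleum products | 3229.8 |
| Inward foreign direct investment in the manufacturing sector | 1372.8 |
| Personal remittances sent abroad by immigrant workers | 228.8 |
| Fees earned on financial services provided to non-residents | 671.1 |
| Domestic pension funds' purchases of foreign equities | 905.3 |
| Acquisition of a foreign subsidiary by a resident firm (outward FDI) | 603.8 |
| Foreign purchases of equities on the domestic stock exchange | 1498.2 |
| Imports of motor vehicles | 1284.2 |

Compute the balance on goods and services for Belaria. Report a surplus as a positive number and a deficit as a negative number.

Goods: -764.4 + 3229.8 - 1284.2 - 742.5 = 438.7
Services: 1050.7 + 671.1 + 792.8 = 2514.6
Trade balance = 438.7 + 2514.6 = 2953.3
(Excluded from the trade balance — primary income: interest paid on external government debt 588.0, reinvested earnings on direct investment abroad 309.4, compensation earned by residents employed abroad 137.3; capital account: capital transfers received from emigrants 202.1; secondary income: personal remittances received from nationals working abroad 432.0, personal remittances sent abroad by immigrant workers 228.8; financial account: foreign purchases of domestic corporate bonds 1391.8, inward foreign direct investment in the manufacturing sector 1372.8, domestic pension funds' purchases of foreign equities 905.3, acquisition of a foreign subsidiary by a resident firm (outward FDI) 603.8, foreign purchases of equities on the domestic stock exchange 1498.2.)

2953.3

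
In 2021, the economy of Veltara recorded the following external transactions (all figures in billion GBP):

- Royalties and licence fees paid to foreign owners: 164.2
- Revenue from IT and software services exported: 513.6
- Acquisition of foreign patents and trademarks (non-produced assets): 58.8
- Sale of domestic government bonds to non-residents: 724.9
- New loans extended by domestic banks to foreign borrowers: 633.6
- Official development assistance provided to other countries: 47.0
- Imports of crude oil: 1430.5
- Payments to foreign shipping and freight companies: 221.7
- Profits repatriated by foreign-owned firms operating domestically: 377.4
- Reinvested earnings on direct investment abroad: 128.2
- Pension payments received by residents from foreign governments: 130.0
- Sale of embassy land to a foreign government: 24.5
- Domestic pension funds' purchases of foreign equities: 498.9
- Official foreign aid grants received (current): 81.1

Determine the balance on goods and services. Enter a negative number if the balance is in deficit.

-1302.8

Goods: -1430.5
Services: 513.6 - 221.7 - 164.2 = 127.7
Trade balance = -1430.5 + 127.7 = -1302.8
(Excluded from the trade balance — capital account: acquisition of foreign patents and trademarks (non-produced assets) 58.8, sale of embassy land to a foreign government 24.5; financial account: sale of domestic government bonds to non-residents 724.9, new loans extended by domestic banks to foreign borrowers 633.6, domestic pension funds' purchases of foreign equities 498.9; secondary income: official development assistance provided to other countries 47.0, pension payments received by residents from foreign governments 130.0, official foreign aid grants received (current) 81.1; primary income: profits repatriated by foreign-owned firms operating domestically 377.4, reinvested earnings on direct investment abroad 128.2.)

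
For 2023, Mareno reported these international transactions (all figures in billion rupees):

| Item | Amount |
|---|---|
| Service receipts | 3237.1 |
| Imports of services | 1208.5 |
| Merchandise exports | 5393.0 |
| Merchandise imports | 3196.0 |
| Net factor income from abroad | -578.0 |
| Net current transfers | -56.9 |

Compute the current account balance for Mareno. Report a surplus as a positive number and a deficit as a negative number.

Goods balance = 5393.0 - 3196.0 = 2197.0
Services balance = 3237.1 - 1208.5 = 2028.6
Trade balance (goods + services) = 2197.0 + 2028.6 = 4225.6
Net primary income = -578.0
Net secondary income = -56.9
Current account = 4225.6 + (-578.0) + (-56.9) = 3590.7

3590.7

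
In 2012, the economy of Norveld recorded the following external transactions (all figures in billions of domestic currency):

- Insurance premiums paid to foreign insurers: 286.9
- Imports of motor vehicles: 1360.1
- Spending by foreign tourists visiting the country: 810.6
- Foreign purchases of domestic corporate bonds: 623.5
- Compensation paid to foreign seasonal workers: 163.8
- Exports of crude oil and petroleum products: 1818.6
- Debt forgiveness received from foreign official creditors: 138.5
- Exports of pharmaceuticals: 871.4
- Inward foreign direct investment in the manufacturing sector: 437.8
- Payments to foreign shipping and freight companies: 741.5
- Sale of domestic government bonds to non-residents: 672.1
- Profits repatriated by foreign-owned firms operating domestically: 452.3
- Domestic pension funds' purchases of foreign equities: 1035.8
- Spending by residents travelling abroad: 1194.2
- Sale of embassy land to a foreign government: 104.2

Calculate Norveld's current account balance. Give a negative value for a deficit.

-698.2

Goods: 871.4 - 1360.1 + 1818.6 = 1329.9
Services: -286.9 - 1194.2 - 741.5 + 810.6 = -1412.0
Primary income: -163.8 - 452.3 = -616.1
Current account = 1329.9 + (-1412.0) + (-616.1) = -698.2
(Excluded from the current account — financial account: foreign purchases of domestic corporate bonds 623.5, inward foreign direct investment in the manufacturing sector 437.8, sale of domestic government bonds to non-residents 672.1, domestic pension funds' purchases of foreign equities 1035.8; capital account: debt forgiveness received from foreign official creditors 138.5, sale of embassy land to a foreign government 104.2.)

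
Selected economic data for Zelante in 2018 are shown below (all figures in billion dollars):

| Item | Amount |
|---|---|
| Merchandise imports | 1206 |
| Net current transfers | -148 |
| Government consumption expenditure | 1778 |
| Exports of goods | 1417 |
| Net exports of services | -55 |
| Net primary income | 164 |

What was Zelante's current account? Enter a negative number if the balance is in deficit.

172

Goods balance = 1417 - 1206 = 211
Services balance = -55
Trade balance (goods + services) = 211 + (-55) = 156
Net primary income = 164
Net secondary income = -148
Current account = 156 + 164 + (-148) = 172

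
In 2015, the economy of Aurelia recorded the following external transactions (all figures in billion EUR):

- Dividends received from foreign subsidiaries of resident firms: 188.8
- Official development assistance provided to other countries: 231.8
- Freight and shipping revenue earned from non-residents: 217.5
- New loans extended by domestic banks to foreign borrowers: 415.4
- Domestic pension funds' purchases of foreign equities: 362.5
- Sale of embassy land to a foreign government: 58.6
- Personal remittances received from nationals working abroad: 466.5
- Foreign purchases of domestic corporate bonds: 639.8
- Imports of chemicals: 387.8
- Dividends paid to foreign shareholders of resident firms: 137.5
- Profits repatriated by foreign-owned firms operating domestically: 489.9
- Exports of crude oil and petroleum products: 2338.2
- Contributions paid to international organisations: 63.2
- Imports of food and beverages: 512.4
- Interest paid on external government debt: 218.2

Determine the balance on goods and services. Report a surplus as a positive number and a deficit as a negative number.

Goods: -387.8 - 512.4 + 2338.2 = 1438.0
Services: 217.5
Trade balance = 1438.0 + 217.5 = 1655.5
(Excluded from the trade balance — primary income: dividends received from foreign subsidiaries of resident firms 188.8, dividends paid to foreign shareholders of resident firms 137.5, profits repatriated by foreign-owned firms operating domestically 489.9, interest paid on external government debt 218.2; secondary income: official development assistance provided to other countries 231.8, personal remittances received from nationals working abroad 466.5, contributions paid to international organisations 63.2; financial account: new loans extended by domestic banks to foreign borrowers 415.4, domestic pension funds' purchases of foreign equities 362.5, foreign purchases of domestic corporate bonds 639.8; capital account: sale of embassy land to a foreign government 58.6.)

1655.5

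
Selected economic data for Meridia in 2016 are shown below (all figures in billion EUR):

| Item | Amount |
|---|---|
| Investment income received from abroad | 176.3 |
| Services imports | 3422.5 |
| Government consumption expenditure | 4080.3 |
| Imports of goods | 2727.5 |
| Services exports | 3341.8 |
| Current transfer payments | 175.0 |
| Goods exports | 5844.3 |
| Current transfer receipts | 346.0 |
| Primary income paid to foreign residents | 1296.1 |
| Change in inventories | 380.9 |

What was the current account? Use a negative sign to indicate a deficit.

Goods balance = 5844.3 - 2727.5 = 3116.8
Services balance = 3341.8 - 3422.5 = -80.7
Trade balance (goods + services) = 3116.8 + (-80.7) = 3036.1
Net primary income = 176.3 - 1296.1 = -1119.8
Net secondary income = 346.0 - 175.0 = 171.0
Current account = 3036.1 + (-1119.8) + 171.0 = 2087.3

2087.3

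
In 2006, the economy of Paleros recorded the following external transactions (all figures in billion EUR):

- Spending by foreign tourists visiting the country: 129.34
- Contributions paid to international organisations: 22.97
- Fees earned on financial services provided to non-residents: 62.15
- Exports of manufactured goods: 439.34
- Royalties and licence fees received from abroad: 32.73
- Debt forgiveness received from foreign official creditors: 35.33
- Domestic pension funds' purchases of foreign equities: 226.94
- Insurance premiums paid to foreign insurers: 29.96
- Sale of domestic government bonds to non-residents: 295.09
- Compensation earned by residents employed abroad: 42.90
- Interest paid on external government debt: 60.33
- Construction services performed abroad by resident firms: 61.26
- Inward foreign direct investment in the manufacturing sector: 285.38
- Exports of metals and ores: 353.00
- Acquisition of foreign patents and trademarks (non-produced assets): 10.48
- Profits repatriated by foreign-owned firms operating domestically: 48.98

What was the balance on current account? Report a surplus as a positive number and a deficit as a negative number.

958.48

Goods: 439.34 + 353.00 = 792.34
Services: 61.26 + 62.15 - 29.96 + 32.73 + 129.34 = 255.52
Primary income: -48.98 - 60.33 + 42.90 = -66.41
Secondary income: -22.97
Current account = 792.34 + 255.52 + (-66.41) + (-22.97) = 958.48
(Excluded from the current account — capital account: debt forgiveness received from foreign official creditors 35.33, acquisition of foreign patents and trademarks (non-produced assets) 10.48; financial account: domestic pension funds' purchases of foreign equities 226.94, sale of domestic government bonds to non-residents 295.09, inward foreign direct investment in the manufacturing sector 285.38.)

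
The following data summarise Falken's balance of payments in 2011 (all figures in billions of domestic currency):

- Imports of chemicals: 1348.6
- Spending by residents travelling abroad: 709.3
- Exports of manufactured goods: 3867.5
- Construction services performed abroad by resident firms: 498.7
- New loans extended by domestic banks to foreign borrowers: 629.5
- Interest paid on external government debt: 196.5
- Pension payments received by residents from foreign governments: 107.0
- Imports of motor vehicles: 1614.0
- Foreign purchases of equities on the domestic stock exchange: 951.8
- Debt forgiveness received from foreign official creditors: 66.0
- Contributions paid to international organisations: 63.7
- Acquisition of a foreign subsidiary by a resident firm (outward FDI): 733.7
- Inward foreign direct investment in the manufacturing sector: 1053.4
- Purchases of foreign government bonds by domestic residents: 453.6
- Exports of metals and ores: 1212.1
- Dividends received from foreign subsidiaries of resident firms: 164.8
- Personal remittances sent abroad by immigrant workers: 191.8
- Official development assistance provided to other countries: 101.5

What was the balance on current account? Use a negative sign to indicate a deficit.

1624.7

Goods: 3867.5 - 1614.0 + 1212.1 - 1348.6 = 2117.0
Services: -709.3 + 498.7 = -210.6
Primary income: 164.8 - 196.5 = -31.7
Secondary income: -63.7 - 101.5 - 191.8 + 107.0 = -250.0
Current account = 2117.0 + (-210.6) + (-31.7) + (-250.0) = 1624.7
(Excluded from the current account — financial account: new loans extended by domestic banks to foreign borrowers 629.5, foreign purchases of equities on the domestic stock exchange 951.8, acquisition of a foreign subsidiary by a resident firm (outward FDI) 733.7, inward foreign direct investment in the manufacturing sector 1053.4, purchases of foreign government bonds by domestic residents 453.6; capital account: debt forgiveness received from foreign official creditors 66.0.)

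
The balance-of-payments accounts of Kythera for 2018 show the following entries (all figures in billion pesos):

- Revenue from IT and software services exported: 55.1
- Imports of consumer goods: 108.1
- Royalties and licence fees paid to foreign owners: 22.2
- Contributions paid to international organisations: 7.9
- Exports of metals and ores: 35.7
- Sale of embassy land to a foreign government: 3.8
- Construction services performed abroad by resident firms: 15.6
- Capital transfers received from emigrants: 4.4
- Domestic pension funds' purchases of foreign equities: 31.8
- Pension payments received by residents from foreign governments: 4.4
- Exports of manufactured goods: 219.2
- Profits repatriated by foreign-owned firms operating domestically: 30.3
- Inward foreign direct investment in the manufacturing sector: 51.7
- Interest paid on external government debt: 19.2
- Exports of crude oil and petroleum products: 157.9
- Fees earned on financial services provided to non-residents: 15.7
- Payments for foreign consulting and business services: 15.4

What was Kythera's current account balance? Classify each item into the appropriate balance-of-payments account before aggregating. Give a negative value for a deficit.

300.5

Goods: -108.1 + 219.2 + 35.7 + 157.9 = 304.7
Services: 15.7 + 55.1 - 22.2 - 15.4 + 15.6 = 48.8
Primary income: -19.2 - 30.3 = -49.5
Secondary income: -7.9 + 4.4 = -3.5
Current account = 304.7 + 48.8 + (-49.5) + (-3.5) = 300.5
(Excluded from the current account — capital account: sale of embassy land to a foreign government 3.8, capital transfers received from emigrants 4.4; financial account: domestic pension funds' purchases of foreign equities 31.8, inward foreign direct investment in the manufacturing sector 51.7.)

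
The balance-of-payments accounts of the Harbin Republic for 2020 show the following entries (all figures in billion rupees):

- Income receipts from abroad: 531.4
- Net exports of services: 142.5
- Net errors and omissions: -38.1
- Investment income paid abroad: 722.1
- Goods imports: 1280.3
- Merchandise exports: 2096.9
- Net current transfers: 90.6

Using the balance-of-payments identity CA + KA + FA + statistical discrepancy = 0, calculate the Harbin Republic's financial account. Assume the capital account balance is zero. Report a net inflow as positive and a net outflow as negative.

-820.9

Goods balance = 2096.9 - 1280.3 = 816.6
Services balance = 142.5
Trade balance (goods + services) = 816.6 + 142.5 = 959.1
Net primary income = 531.4 - 722.1 = -190.7
Net secondary income = 90.6
Current account = 959.1 + (-190.7) + 90.6 = 859.0
Financial account = -(859.0 + (-38.1)) = -820.9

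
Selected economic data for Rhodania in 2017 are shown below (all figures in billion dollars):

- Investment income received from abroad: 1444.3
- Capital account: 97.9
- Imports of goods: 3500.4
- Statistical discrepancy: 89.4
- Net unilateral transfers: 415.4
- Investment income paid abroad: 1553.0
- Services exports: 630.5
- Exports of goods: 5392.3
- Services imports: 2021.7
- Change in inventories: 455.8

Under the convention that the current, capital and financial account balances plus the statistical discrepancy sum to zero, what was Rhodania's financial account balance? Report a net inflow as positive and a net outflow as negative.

-994.7

Goods balance = 5392.3 - 3500.4 = 1891.9
Services balance = 630.5 - 2021.7 = -1391.2
Trade balance (goods + services) = 1891.9 + (-1391.2) = 500.7
Net primary income = 1444.3 - 1553.0 = -108.7
Net secondary income = 415.4
Current account = 500.7 + (-108.7) + 415.4 = 807.4
Financial account = -(807.4 + 97.9 + 89.4) = -994.7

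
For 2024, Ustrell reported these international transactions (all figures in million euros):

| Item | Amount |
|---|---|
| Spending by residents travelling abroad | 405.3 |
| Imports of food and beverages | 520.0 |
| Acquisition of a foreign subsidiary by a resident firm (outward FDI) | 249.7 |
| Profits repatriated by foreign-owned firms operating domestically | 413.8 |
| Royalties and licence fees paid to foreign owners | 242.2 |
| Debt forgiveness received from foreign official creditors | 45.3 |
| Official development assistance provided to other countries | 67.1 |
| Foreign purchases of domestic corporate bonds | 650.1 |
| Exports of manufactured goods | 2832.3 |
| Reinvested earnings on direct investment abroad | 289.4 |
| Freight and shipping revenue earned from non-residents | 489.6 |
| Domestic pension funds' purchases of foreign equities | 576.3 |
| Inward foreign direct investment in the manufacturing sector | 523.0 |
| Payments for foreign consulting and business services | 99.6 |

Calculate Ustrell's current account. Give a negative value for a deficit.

1863.3

Goods: 2832.3 - 520.0 = 2312.3
Services: -242.2 - 99.6 + 489.6 - 405.3 = -257.5
Primary income: -413.8 + 289.4 = -124.4
Secondary income: -67.1
Current account = 2312.3 + (-257.5) + (-124.4) + (-67.1) = 1863.3
(Excluded from the current account — financial account: acquisition of a foreign subsidiary by a resident firm (outward FDI) 249.7, foreign purchases of domestic corporate bonds 650.1, domestic pension funds' purchases of foreign equities 576.3, inward foreign direct investment in the manufacturing sector 523.0; capital account: debt forgiveness received from foreign official creditors 45.3.)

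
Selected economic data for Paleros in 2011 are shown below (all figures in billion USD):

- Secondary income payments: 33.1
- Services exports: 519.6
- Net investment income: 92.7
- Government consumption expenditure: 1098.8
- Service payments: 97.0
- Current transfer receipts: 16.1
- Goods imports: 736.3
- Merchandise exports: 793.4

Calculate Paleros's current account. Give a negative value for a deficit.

Goods balance = 793.4 - 736.3 = 57.1
Services balance = 519.6 - 97.0 = 422.6
Trade balance (goods + services) = 57.1 + 422.6 = 479.7
Net primary income = 92.7
Net secondary income = 16.1 - 33.1 = -17.0
Current account = 479.7 + 92.7 + (-17.0) = 555.4

555.4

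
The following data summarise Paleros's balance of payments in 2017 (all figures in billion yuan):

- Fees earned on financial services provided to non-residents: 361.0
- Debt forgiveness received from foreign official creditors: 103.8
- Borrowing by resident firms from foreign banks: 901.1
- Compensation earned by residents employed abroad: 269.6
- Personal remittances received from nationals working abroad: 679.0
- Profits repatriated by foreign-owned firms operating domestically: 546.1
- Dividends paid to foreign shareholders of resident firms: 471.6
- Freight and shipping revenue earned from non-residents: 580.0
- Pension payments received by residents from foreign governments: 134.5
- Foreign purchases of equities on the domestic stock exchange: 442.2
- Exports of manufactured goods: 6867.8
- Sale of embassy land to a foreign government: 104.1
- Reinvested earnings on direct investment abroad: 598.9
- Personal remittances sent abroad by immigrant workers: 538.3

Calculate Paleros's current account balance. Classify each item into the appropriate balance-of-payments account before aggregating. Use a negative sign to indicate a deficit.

7934.8

Goods: 6867.8
Services: 361.0 + 580.0 = 941.0
Primary income: 598.9 - 546.1 - 471.6 + 269.6 = -149.2
Secondary income: -538.3 + 679.0 + 134.5 = 275.2
Current account = 6867.8 + 941.0 + (-149.2) + 275.2 = 7934.8
(Excluded from the current account — capital account: debt forgiveness received from foreign official creditors 103.8, sale of embassy land to a foreign government 104.1; financial account: borrowing by resident firms from foreign banks 901.1, foreign purchases of equities on the domestic stock exchange 442.2.)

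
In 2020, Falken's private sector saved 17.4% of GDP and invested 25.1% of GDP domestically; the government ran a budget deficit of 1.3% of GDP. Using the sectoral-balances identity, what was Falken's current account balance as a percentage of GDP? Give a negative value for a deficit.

-9.0

By the sectoral-balances identity, CA = (S_private - I) + (T - G).
Private balance = 17.4 - 25.1 = -7.7
Government balance (T - G) = -1.3
CA = -7.7 + (-1.3) = -9.0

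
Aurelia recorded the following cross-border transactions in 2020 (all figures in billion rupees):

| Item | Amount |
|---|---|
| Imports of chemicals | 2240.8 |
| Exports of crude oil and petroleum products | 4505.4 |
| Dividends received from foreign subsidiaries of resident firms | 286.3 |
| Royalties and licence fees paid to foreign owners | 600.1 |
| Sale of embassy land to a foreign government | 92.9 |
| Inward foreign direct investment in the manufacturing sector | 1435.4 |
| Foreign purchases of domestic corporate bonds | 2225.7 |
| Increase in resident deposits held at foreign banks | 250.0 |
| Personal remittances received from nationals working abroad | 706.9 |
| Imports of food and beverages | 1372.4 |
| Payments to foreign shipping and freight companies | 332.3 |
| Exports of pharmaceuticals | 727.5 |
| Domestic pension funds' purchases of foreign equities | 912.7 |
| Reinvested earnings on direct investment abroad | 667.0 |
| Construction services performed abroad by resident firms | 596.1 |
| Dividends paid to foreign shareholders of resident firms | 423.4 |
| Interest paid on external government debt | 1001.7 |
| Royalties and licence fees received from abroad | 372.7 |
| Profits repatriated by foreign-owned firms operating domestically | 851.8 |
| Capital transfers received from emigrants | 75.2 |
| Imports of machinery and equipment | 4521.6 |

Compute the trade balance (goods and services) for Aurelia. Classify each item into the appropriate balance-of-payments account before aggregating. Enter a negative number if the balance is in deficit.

-2865.5

Goods: 4505.4 - 4521.6 - 1372.4 + 727.5 - 2240.8 = -2901.9
Services: 596.1 + 372.7 - 332.3 - 600.1 = 36.4
Trade balance = -2901.9 + 36.4 = -2865.5
(Excluded from the trade balance — primary income: dividends received from foreign subsidiaries of resident firms 286.3, reinvested earnings on direct investment abroad 667.0, dividends paid to foreign shareholders of resident firms 423.4, interest paid on external government debt 1001.7, profits repatriated by foreign-owned firms operating domestically 851.8; capital account: sale of embassy land to a foreign government 92.9, capital transfers received from emigrants 75.2; financial account: inward foreign direct investment in the manufacturing sector 1435.4, foreign purchases of domestic corporate bonds 2225.7, increase in resident deposits held at foreign banks 250.0, domestic pension funds' purchases of foreign equities 912.7; secondary income: personal remittances received from nationals working abroad 706.9.)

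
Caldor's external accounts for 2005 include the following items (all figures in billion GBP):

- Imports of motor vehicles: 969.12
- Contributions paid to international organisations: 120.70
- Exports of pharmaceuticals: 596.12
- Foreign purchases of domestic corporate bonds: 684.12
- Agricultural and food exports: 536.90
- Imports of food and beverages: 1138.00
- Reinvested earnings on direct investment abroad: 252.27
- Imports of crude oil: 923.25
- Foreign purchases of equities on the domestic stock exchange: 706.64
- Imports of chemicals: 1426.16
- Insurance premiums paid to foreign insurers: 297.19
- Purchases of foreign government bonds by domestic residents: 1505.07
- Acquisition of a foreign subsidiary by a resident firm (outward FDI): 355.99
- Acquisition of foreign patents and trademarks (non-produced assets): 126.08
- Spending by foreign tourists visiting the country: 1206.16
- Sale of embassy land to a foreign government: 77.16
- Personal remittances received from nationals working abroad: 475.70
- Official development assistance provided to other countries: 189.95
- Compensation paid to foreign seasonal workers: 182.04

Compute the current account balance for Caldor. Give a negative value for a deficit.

Goods: 596.12 - 923.25 - 1138.00 - 969.12 + 536.90 - 1426.16 = -3323.51
Services: -297.19 + 1206.16 = 908.97
Primary income: 252.27 - 182.04 = 70.23
Secondary income: -120.70 - 189.95 + 475.70 = 165.05
Current account = (-3323.51) + 908.97 + 70.23 + 165.05 = -2179.26
(Excluded from the current account — financial account: foreign purchases of domestic corporate bonds 684.12, foreign purchases of equities on the domestic stock exchange 706.64, purchases of foreign government bonds by domestic residents 1505.07, acquisition of a foreign subsidiary by a resident firm (outward FDI) 355.99; capital account: acquisition of foreign patents and trademarks (non-produced assets) 126.08, sale of embassy land to a foreign government 77.16.)

-2179.26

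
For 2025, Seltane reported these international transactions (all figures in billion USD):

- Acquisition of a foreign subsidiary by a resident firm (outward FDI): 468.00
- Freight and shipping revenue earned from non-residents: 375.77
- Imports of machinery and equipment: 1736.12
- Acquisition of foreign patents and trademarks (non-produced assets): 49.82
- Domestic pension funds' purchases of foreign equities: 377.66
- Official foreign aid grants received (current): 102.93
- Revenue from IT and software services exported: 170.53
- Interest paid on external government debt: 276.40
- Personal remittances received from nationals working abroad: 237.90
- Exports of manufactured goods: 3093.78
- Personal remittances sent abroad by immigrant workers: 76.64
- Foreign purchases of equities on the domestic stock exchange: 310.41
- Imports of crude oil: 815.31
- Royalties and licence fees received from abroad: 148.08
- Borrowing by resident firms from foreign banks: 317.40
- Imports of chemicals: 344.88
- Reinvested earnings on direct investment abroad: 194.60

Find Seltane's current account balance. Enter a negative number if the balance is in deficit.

Goods: 3093.78 - 344.88 - 815.31 - 1736.12 = 197.47
Services: 375.77 + 148.08 + 170.53 = 694.38
Primary income: -276.40 + 194.60 = -81.80
Secondary income: -76.64 + 237.90 + 102.93 = 264.19
Current account = 197.47 + 694.38 + (-81.80) + 264.19 = 1074.24
(Excluded from the current account — financial account: acquisition of a foreign subsidiary by a resident firm (outward FDI) 468.00, domestic pension funds' purchases of foreign equities 377.66, foreign purchases of equities on the domestic stock exchange 310.41, borrowing by resident firms from foreign banks 317.40; capital account: acquisition of foreign patents and trademarks (non-produced assets) 49.82.)

1074.24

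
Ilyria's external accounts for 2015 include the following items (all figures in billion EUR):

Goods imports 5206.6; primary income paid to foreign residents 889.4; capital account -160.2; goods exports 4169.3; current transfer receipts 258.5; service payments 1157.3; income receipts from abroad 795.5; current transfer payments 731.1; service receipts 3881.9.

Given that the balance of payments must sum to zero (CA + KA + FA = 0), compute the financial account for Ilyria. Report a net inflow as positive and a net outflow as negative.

-960.6

Goods balance = 4169.3 - 5206.6 = -1037.3
Services balance = 3881.9 - 1157.3 = 2724.6
Trade balance (goods + services) = -1037.3 + 2724.6 = 1687.3
Net primary income = 795.5 - 889.4 = -93.9
Net secondary income = 258.5 - 731.1 = -472.6
Current account = 1687.3 + (-93.9) + (-472.6) = 1120.8
Financial account = -(1120.8 + (-160.2)) = -960.6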